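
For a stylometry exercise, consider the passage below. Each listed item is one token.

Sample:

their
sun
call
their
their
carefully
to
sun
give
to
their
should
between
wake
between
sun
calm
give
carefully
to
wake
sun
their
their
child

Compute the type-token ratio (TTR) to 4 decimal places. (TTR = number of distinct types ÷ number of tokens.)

N = 25 tokens, V = 11 types.
TTR = V / N = 11 / 25 = 0.4400

0.4400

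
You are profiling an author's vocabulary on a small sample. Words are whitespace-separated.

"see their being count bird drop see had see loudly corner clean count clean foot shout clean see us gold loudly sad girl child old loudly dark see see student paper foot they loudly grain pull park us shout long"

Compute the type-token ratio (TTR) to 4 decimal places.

0.6500

N = 40 tokens, V = 26 types.
TTR = V / N = 26 / 40 = 0.6500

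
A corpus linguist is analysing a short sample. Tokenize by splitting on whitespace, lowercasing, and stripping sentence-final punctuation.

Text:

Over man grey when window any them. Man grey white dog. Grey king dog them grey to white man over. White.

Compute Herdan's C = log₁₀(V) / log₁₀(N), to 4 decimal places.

0.7876

N = 21, V = 11.
log₁₀(V) = 1.041393, log₁₀(N) = 1.322219
C = 1.041393 / 1.322219 = 0.7876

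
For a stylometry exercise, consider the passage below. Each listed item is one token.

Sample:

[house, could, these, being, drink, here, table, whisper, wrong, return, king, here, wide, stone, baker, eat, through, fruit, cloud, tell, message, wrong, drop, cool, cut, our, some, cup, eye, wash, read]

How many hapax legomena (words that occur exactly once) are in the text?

27

Frequencies: here:2, wrong:2, house:1, could:1, these:1, being:1, drink:1, table:1, whisper:1, return:1, king:1, wide:1, stone:1, baker:1, eat:1, through:1, fruit:1, cloud:1, tell:1, message:1, … (9 more, each freq 1)
Hapax (freq=1): baker, being, cloud, cool, could, cup, cut, drink, drop, eat, eye, fruit, house, king, message, our, read, return, some, stone, table, tell, these, through, wash, whisper, wide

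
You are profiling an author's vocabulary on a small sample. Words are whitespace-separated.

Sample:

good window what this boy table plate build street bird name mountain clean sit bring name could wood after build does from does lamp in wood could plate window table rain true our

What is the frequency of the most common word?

Frequencies: window:2, table:2, plate:2, build:2, name:2, could:2, wood:2, does:2, good:1, what:1, this:1, boy:1, street:1, bird:1, mountain:1, clean:1, sit:1, bring:1, after:1, from:1, … (5 more, each freq 1)
Most common: 'window' with frequency 2.

2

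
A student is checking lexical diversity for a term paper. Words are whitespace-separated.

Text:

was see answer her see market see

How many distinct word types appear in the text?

Distinct types: {answer, her, market, see, was}
V = 5

5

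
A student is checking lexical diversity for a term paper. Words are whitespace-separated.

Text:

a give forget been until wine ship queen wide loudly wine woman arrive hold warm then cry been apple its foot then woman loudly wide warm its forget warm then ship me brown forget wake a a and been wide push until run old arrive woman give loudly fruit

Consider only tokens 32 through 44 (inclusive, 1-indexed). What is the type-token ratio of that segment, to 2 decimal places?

Segment tokens 32–44: me, brown, forget, wake, a, a, and, been, wide, push, until, run, old
Segment N = 13, segment V = 12.
TTR = 12 / 13 = 0.92

0.92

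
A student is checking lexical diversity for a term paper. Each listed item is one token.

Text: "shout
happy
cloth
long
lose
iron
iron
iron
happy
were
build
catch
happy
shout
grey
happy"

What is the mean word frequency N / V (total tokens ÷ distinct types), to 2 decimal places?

N = 16 tokens, V = 10 types.
Mean frequency = N / V = 16 / 10 = 1.60

1.60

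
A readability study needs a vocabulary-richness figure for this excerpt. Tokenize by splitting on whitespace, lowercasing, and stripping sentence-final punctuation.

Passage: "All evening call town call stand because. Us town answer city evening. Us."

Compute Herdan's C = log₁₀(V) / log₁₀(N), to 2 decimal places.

N = 13, V = 9.
log₁₀(V) = 0.954243, log₁₀(N) = 1.113943
C = 0.954243 / 1.113943 = 0.86

0.86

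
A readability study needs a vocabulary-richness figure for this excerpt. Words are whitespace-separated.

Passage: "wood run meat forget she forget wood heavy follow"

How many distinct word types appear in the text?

7

Distinct types: {follow, forget, heavy, meat, run, she, wood}
V = 7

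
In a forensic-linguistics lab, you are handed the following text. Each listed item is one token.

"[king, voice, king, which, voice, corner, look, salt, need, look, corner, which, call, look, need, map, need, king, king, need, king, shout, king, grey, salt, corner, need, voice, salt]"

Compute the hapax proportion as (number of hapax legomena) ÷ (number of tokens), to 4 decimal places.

Frequencies: king:6, need:5, voice:3, corner:3, look:3, salt:3, which:2, call:1, map:1, shout:1, grey:1
Hapax count = 4; token count = 29.
Ratio = 4 / 29 = 0.1379

0.1379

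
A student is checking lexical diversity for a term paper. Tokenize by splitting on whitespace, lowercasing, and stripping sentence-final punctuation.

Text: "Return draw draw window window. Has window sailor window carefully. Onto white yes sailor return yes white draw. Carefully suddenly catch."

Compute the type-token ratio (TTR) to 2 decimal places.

0.52

N = 21 tokens, V = 11 types.
TTR = V / N = 11 / 21 = 0.52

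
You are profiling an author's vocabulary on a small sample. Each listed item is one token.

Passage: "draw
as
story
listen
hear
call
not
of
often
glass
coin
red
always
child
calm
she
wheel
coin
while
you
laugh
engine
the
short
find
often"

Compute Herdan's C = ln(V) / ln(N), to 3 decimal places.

N = 26, V = 24.
ln(V) = 3.178054, ln(N) = 3.258097
C = 3.178054 / 3.258097 = 0.975

0.975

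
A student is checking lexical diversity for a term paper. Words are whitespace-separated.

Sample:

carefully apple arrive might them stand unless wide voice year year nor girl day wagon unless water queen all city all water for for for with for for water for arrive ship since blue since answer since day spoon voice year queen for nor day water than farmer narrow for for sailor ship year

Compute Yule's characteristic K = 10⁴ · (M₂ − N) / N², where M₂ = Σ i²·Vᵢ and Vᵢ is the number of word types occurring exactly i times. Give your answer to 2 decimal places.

418.38

Frequencies: for:9, year:4, water:4, day:3, since:3, arrive:2, unless:2, voice:2, nor:2, queen:2, all:2, ship:2, carefully:1, apple:1, might:1, them:1, stand:1, wide:1, girl:1, wagon:1, … (9 more, each freq 1)
N = 54. Frequency spectrum: V_1=17, V_2=7, V_3=2, V_4=2, V_9=1
M₂ = 1²·17 + 2²·7 + 3²·2 + 4²·2 + 9²·1 = 176
K = 10000 × (176 − 54) / 54² = 418.38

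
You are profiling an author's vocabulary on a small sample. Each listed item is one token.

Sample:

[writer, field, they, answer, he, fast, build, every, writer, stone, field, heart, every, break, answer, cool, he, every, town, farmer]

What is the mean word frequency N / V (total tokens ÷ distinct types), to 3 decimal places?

1.429

N = 20 tokens, V = 14 types.
Mean frequency = N / V = 20 / 14 = 1.429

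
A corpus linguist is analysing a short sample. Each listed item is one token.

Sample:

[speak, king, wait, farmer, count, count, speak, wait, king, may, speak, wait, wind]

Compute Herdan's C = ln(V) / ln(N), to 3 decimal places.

0.759

N = 13, V = 7.
ln(V) = 1.945910, ln(N) = 2.564949
C = 1.945910 / 2.564949 = 0.759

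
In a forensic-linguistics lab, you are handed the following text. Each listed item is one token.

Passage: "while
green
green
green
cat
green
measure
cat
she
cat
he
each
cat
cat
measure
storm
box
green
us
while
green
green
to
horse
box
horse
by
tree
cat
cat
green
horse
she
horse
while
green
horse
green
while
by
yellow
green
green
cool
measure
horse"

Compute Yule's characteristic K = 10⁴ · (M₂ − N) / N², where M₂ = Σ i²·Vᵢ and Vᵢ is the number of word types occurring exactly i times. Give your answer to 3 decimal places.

1077.505

Frequencies: green:12, cat:7, horse:6, while:4, measure:3, she:2, box:2, by:2, he:1, each:1, storm:1, us:1, to:1, tree:1, yellow:1, cool:1
N = 46. Frequency spectrum: V_1=8, V_2=3, V_3=1, V_4=1, V_6=1, V_7=1, V_12=1
M₂ = 1²·8 + 2²·3 + 3²·1 + 4²·1 + 6²·1 + 7²·1 + 12²·1 = 274
K = 10000 × (274 − 46) / 46² = 1077.505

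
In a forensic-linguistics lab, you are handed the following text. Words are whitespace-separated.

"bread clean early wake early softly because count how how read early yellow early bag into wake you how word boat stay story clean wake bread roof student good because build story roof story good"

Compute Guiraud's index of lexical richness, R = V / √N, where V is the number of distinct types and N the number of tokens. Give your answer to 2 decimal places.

3.55

N = 35, V = 21.
√N = 5.916080
R = 21 / 5.916080 = 3.55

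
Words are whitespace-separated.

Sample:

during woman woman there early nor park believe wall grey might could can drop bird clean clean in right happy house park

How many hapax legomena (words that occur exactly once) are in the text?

16

Frequencies: woman:2, park:2, clean:2, during:1, there:1, early:1, nor:1, believe:1, wall:1, grey:1, might:1, could:1, can:1, drop:1, bird:1, in:1, right:1, happy:1, house:1
Hapax (freq=1): believe, bird, can, could, drop, during, early, grey, happy, house, in, might, nor, right, there, wall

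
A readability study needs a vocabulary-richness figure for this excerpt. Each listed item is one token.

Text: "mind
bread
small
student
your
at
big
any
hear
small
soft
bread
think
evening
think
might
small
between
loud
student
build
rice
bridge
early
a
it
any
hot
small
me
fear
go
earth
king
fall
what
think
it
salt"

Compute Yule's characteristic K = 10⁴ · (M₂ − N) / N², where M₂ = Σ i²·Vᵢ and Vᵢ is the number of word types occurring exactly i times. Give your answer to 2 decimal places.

Frequencies: small:4, think:3, bread:2, student:2, any:2, it:2, mind:1, your:1, at:1, big:1, hear:1, soft:1, evening:1, might:1, between:1, loud:1, build:1, rice:1, bridge:1, early:1, … (10 more, each freq 1)
N = 39. Frequency spectrum: V_1=24, V_2=4, V_3=1, V_4=1
M₂ = 1²·24 + 2²·4 + 3²·1 + 4²·1 = 65
K = 10000 × (65 − 39) / 39² = 170.94

170.94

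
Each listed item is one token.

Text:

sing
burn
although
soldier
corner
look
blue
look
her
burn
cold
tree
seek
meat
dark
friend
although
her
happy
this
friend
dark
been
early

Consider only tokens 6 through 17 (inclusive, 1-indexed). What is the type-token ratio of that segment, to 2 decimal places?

Segment tokens 6–17: look, blue, look, her, burn, cold, tree, seek, meat, dark, friend, although
Segment N = 12, segment V = 11.
TTR = 11 / 12 = 0.92

0.92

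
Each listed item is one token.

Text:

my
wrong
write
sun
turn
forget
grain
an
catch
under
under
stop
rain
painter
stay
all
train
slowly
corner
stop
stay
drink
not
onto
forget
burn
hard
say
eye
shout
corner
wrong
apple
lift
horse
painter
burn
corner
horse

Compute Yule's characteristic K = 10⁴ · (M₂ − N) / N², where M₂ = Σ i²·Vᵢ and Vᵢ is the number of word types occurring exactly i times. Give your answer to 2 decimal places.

Frequencies: corner:3, wrong:2, forget:2, under:2, stop:2, painter:2, stay:2, burn:2, horse:2, my:1, write:1, sun:1, turn:1, grain:1, an:1, catch:1, rain:1, all:1, train:1, slowly:1, … (9 more, each freq 1)
N = 39. Frequency spectrum: V_1=20, V_2=8, V_3=1
M₂ = 1²·20 + 2²·8 + 3²·1 = 61
K = 10000 × (61 − 39) / 39² = 144.64

144.64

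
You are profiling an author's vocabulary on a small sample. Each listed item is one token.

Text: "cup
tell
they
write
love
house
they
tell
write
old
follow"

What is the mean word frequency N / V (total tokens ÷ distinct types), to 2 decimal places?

1.38

N = 11 tokens, V = 8 types.
Mean frequency = N / V = 11 / 8 = 1.38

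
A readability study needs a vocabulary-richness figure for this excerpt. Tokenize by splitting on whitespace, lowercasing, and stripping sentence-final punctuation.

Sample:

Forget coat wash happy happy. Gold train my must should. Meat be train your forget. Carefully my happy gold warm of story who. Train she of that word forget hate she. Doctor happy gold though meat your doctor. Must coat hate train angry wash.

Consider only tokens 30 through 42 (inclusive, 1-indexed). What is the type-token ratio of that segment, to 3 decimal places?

Segment tokens 30–42: hate, she, doctor, happy, gold, though, meat, your, doctor, must, coat, hate, train
Segment N = 13, segment V = 11.
TTR = 11 / 13 = 0.846

0.846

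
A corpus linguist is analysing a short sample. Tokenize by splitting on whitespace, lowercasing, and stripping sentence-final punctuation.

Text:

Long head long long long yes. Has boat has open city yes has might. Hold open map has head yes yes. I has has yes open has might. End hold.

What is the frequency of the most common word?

Frequencies: has:7, yes:5, long:4, open:3, head:2, might:2, hold:2, boat:1, city:1, map:1, i:1, end:1
Most common: 'has' with frequency 7.

7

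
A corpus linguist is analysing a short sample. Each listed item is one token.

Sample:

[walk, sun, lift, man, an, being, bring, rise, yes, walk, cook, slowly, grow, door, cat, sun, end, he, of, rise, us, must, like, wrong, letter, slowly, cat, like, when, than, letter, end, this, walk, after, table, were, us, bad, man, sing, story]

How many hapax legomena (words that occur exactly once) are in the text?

21

Frequencies: walk:3, sun:2, man:2, rise:2, slowly:2, cat:2, end:2, us:2, like:2, letter:2, lift:1, an:1, being:1, bring:1, yes:1, cook:1, grow:1, door:1, he:1, of:1, … (11 more, each freq 1)
Hapax (freq=1): after, an, bad, being, bring, cook, door, grow, he, lift, must, of, sing, story, table, than, this, were, when, wrong, yes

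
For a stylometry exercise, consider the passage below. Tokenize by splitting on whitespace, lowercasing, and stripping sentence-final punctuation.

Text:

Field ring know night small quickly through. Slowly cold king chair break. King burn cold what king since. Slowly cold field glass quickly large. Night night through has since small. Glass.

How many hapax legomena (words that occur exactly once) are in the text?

Frequencies: night:3, cold:3, king:3, field:2, small:2, quickly:2, through:2, slowly:2, since:2, glass:2, ring:1, know:1, chair:1, break:1, burn:1, what:1, large:1, has:1
Hapax (freq=1): break, burn, chair, has, know, large, ring, what

8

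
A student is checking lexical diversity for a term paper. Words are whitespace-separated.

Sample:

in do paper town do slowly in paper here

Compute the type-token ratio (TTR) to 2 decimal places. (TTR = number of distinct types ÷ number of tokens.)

0.67

N = 9 tokens, V = 6 types.
TTR = V / N = 6 / 9 = 0.67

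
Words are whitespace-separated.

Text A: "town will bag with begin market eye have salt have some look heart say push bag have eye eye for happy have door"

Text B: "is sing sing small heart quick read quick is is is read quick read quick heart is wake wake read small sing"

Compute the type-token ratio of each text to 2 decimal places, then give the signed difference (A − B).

TTR(A) = 17/23 = 0.74
TTR(B) = 7/22 = 0.32
Difference = 0.74 − 0.32 = 0.42

0.42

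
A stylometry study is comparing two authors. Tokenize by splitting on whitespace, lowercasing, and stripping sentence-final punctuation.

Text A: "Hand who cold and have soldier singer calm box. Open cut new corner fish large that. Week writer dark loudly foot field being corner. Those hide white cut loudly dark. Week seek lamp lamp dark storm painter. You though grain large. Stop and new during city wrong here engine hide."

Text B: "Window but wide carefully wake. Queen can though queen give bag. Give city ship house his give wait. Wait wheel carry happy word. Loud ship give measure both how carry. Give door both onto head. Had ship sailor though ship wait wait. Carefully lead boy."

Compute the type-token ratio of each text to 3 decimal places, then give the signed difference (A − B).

0.113

TTR(A) = 39/50 = 0.780
TTR(B) = 30/45 = 0.667
Difference = 0.780 − 0.667 = 0.113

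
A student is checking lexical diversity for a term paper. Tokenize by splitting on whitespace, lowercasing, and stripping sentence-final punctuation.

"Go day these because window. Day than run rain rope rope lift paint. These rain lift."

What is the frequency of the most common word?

2

Frequencies: day:2, these:2, rain:2, rope:2, lift:2, go:1, because:1, window:1, than:1, run:1, paint:1
Most common: 'day' with frequency 2.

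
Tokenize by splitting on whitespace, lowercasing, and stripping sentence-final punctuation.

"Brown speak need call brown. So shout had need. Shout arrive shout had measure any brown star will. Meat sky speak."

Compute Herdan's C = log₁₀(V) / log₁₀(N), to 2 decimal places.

N = 21, V = 14.
log₁₀(V) = 1.146128, log₁₀(N) = 1.322219
C = 1.146128 / 1.322219 = 0.87

0.87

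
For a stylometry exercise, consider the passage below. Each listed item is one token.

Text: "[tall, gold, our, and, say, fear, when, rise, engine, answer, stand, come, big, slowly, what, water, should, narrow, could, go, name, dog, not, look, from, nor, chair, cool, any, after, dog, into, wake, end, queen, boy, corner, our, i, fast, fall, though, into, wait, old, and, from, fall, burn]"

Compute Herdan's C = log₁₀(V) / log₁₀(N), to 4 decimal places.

N = 49, V = 43.
log₁₀(V) = 1.633468, log₁₀(N) = 1.690196
C = 1.633468 / 1.690196 = 0.9664

0.9664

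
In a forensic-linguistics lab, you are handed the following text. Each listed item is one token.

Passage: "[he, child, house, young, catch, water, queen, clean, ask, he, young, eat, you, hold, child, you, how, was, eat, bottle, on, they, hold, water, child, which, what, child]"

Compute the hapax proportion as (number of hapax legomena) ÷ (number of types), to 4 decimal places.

Frequencies: child:4, he:2, young:2, water:2, eat:2, you:2, hold:2, house:1, catch:1, queen:1, clean:1, ask:1, how:1, was:1, bottle:1, on:1, they:1, which:1, what:1
Hapax count = 12; type count = 19.
Ratio = 12 / 19 = 0.6316

0.6316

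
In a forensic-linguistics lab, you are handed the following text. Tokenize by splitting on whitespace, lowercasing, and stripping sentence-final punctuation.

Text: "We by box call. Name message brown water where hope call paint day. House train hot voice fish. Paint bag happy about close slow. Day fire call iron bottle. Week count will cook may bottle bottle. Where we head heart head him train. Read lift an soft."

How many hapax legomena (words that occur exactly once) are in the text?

29

Frequencies: call:3, bottle:3, we:2, where:2, paint:2, day:2, train:2, head:2, by:1, box:1, name:1, message:1, brown:1, water:1, hope:1, house:1, hot:1, voice:1, fish:1, bag:1, … (17 more, each freq 1)
Hapax (freq=1): about, an, bag, box, brown, by, close, cook, count, fire, fish, happy, heart, him, hope, hot, house, iron, lift, may, message, name, read, slow, soft, voice, water, week, will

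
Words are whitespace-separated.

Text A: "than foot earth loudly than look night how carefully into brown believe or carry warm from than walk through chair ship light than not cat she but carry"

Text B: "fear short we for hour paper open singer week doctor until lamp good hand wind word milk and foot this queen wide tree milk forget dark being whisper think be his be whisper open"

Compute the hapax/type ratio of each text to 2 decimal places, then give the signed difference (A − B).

A: hapax=22, V=24, ratio=0.92
B: hapax=26, V=30, ratio=0.87
Difference = 0.92 − 0.87 = 0.05

0.05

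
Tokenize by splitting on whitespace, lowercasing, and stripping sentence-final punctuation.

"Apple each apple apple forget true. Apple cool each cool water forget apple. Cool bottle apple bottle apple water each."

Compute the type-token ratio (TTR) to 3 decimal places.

0.350

N = 20 tokens, V = 7 types.
TTR = V / N = 7 / 20 = 0.350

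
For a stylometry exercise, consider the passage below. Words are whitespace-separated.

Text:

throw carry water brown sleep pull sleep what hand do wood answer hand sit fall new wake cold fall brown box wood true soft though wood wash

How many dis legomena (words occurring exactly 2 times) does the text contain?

4

Frequencies: wood:3, brown:2, sleep:2, hand:2, fall:2, throw:1, carry:1, water:1, pull:1, what:1, do:1, answer:1, sit:1, new:1, wake:1, cold:1, box:1, true:1, soft:1, though:1, … (1 more, each freq 1)
Words with frequency 2: brown, fall, hand, sleep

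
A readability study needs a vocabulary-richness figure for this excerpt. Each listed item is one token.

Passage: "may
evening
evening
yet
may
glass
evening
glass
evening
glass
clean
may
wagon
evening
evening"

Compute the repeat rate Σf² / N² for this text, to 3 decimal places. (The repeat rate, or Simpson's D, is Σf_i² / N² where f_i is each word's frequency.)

Frequencies: evening:6, may:3, glass:3, yet:1, clean:1, wagon:1
Σf² = 57; N² = 225
Repeat rate = 57 / 225 = 0.253

0.253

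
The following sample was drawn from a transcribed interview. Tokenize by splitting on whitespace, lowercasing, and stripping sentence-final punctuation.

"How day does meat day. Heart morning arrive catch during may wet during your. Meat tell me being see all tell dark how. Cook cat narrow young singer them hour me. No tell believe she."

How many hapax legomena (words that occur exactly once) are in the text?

22

Frequencies: tell:3, how:2, day:2, meat:2, during:2, me:2, does:1, heart:1, morning:1, arrive:1, catch:1, may:1, wet:1, your:1, being:1, see:1, all:1, dark:1, cook:1, cat:1, … (8 more, each freq 1)
Hapax (freq=1): all, arrive, being, believe, cat, catch, cook, dark, does, heart, hour, may, morning, narrow, no, see, she, singer, them, wet, young, your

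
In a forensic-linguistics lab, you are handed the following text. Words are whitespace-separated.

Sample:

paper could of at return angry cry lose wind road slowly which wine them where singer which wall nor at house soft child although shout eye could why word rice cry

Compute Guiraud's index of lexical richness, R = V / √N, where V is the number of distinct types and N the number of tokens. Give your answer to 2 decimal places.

N = 31, V = 27.
√N = 5.567764
R = 27 / 5.567764 = 4.85

4.85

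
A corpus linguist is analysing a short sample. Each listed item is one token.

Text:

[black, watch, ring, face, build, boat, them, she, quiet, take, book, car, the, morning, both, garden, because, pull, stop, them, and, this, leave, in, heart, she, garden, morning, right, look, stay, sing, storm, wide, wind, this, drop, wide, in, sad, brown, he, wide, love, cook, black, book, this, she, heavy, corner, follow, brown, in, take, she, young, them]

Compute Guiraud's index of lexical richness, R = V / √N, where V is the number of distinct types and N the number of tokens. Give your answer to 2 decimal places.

N = 58, V = 41.
√N = 7.615773
R = 41 / 7.615773 = 5.38

5.38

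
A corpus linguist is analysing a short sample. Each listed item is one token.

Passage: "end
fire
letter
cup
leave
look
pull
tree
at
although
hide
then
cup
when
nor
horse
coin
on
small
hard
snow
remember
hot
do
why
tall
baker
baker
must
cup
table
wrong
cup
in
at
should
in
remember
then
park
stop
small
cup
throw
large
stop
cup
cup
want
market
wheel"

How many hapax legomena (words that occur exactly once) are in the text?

Frequencies: cup:7, at:2, then:2, small:2, remember:2, baker:2, in:2, stop:2, end:1, fire:1, letter:1, leave:1, look:1, pull:1, tree:1, although:1, hide:1, when:1, nor:1, horse:1, … (18 more, each freq 1)
Hapax (freq=1): although, coin, do, end, fire, hard, hide, horse, hot, large, leave, letter, look, market, must, nor, on, park, pull, should, snow, table, tall, throw, tree, want, wheel, when, why, wrong

30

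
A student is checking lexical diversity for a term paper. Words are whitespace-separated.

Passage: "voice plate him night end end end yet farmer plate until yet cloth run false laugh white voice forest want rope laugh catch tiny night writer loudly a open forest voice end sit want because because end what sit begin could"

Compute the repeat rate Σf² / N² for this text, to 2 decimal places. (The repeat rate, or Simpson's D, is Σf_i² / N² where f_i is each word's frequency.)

0.05

Frequencies: end:5, voice:3, plate:2, night:2, yet:2, laugh:2, forest:2, want:2, sit:2, because:2, him:1, farmer:1, until:1, cloth:1, run:1, false:1, white:1, rope:1, catch:1, tiny:1, … (7 more, each freq 1)
Σf² = 83; N² = 1681
Repeat rate = 83 / 1681 = 0.05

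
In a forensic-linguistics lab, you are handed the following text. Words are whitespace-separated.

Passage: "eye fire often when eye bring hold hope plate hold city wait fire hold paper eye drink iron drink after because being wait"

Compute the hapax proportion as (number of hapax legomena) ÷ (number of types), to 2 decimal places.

Frequencies: eye:3, hold:3, fire:2, wait:2, drink:2, often:1, when:1, bring:1, hope:1, plate:1, city:1, paper:1, iron:1, after:1, because:1, being:1
Hapax count = 11; type count = 16.
Ratio = 11 / 16 = 0.69

0.69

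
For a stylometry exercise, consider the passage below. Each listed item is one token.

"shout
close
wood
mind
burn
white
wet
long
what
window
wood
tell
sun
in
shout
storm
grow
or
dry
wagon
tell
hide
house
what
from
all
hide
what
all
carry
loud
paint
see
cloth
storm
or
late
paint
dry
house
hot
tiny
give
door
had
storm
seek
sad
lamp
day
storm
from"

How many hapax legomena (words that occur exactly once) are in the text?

Frequencies: storm:4, what:3, shout:2, wood:2, tell:2, or:2, dry:2, hide:2, house:2, from:2, all:2, paint:2, close:1, mind:1, burn:1, white:1, wet:1, long:1, window:1, sun:1, … (17 more, each freq 1)
Hapax (freq=1): burn, carry, close, cloth, day, door, give, grow, had, hot, in, lamp, late, long, loud, mind, sad, see, seek, sun, tiny, wagon, wet, white, window

25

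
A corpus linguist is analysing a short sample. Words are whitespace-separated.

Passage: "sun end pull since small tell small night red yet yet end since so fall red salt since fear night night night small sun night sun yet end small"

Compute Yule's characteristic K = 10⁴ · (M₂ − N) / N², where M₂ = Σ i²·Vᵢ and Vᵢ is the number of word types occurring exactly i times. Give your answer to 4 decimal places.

689.6552

Frequencies: night:5, small:4, sun:3, end:3, since:3, yet:3, red:2, pull:1, tell:1, so:1, fall:1, salt:1, fear:1
N = 29. Frequency spectrum: V_1=6, V_2=1, V_3=4, V_4=1, V_5=1
M₂ = 1²·6 + 2²·1 + 3²·4 + 4²·1 + 5²·1 = 87
K = 10000 × (87 − 29) / 29² = 689.6552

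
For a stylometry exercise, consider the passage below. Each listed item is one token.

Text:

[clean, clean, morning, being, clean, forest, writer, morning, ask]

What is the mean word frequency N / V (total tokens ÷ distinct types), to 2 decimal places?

1.50

N = 9 tokens, V = 6 types.
Mean frequency = N / V = 9 / 6 = 1.50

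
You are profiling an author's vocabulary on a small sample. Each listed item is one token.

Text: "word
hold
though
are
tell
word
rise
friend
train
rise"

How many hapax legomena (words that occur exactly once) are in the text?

Frequencies: word:2, rise:2, hold:1, though:1, are:1, tell:1, friend:1, train:1
Hapax (freq=1): are, friend, hold, tell, though, train

6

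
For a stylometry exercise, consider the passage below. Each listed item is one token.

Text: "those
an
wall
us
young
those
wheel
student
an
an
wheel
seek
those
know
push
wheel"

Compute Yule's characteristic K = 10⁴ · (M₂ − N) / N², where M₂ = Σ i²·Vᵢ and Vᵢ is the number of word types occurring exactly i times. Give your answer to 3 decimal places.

703.125

Frequencies: those:3, an:3, wheel:3, wall:1, us:1, young:1, student:1, seek:1, know:1, push:1
N = 16. Frequency spectrum: V_1=7, V_3=3
M₂ = 1²·7 + 3²·3 = 34
K = 10000 × (34 − 16) / 16² = 703.125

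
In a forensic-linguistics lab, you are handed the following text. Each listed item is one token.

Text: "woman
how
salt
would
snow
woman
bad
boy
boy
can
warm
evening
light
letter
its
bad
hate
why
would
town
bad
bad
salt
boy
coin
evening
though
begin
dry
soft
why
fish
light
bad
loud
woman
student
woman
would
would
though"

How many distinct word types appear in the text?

Distinct types: {bad, begin, boy, can, coin, dry, evening, fish, hate, how, its, letter, light, loud, salt, snow, soft, student, though, town, warm, why, woman, would}
V = 24

24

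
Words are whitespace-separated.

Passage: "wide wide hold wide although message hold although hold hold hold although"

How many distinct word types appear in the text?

Distinct types: {although, hold, message, wide}
V = 4

4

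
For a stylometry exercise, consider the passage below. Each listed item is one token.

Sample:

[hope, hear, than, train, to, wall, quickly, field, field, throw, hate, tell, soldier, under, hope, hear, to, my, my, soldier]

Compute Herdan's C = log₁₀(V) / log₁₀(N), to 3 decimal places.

N = 20, V = 14.
log₁₀(V) = 1.146128, log₁₀(N) = 1.301030
C = 1.146128 / 1.301030 = 0.881

0.881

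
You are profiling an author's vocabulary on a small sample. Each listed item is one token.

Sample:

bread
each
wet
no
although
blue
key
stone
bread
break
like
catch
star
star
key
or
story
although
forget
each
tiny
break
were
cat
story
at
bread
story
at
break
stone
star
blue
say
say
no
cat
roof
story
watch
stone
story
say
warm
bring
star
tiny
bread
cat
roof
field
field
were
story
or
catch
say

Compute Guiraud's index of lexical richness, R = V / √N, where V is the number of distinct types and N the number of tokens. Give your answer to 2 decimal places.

N = 57, V = 25.
√N = 7.549834
R = 25 / 7.549834 = 3.31

3.31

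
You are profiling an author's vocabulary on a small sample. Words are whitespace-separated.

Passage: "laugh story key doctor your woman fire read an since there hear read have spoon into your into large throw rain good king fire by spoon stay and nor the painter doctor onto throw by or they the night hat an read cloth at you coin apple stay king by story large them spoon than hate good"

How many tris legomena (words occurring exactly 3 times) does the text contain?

3

Frequencies: read:3, spoon:3, by:3, story:2, doctor:2, your:2, fire:2, an:2, into:2, large:2, throw:2, good:2, king:2, stay:2, the:2, laugh:1, key:1, woman:1, since:1, there:1, … (19 more, each freq 1)
Words with frequency 3: by, read, spoon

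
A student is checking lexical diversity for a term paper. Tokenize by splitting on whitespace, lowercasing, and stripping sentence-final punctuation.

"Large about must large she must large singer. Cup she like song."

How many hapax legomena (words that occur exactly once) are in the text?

Frequencies: large:3, must:2, she:2, about:1, singer:1, cup:1, like:1, song:1
Hapax (freq=1): about, cup, like, singer, song

5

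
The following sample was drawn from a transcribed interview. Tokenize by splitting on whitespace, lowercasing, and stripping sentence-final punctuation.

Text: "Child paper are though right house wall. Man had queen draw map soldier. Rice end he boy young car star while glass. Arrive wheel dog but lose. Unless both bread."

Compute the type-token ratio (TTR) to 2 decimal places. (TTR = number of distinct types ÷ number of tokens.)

N = 30 tokens, V = 30 types.
TTR = V / N = 30 / 30 = 1.00

1.00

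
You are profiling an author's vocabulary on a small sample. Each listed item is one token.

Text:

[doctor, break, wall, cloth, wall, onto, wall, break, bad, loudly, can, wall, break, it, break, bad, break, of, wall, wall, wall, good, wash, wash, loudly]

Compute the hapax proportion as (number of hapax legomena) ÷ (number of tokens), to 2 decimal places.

Frequencies: wall:7, break:5, bad:2, loudly:2, wash:2, doctor:1, cloth:1, onto:1, can:1, it:1, of:1, good:1
Hapax count = 7; token count = 25.
Ratio = 7 / 25 = 0.28

0.28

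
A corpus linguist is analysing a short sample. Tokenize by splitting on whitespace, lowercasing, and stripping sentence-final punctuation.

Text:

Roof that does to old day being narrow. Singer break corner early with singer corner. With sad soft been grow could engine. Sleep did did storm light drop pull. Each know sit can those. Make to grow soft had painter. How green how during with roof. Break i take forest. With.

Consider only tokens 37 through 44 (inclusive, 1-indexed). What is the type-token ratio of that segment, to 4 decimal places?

0.8750

Segment tokens 37–44: grow, soft, had, painter, how, green, how, during
Segment N = 8, segment V = 7.
TTR = 7 / 8 = 0.8750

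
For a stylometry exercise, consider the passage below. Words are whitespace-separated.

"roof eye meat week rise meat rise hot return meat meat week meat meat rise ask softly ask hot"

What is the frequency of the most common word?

6

Frequencies: meat:6, rise:3, week:2, hot:2, ask:2, roof:1, eye:1, return:1, softly:1
Most common: 'meat' with frequency 6.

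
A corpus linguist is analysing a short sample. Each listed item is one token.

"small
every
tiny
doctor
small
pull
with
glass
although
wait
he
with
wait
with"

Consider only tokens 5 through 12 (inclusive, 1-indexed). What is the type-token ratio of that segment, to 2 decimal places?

Segment tokens 5–12: small, pull, with, glass, although, wait, he, with
Segment N = 8, segment V = 7.
TTR = 7 / 8 = 0.88

0.88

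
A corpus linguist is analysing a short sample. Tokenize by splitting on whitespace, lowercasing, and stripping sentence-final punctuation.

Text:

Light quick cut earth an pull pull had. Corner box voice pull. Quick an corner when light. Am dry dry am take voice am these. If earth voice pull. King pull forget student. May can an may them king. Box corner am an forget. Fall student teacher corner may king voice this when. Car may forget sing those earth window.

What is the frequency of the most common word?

5

Frequencies: pull:5, an:4, corner:4, voice:4, am:4, may:4, earth:3, king:3, forget:3, light:2, quick:2, box:2, when:2, dry:2, student:2, cut:1, had:1, take:1, these:1, if:1, … (9 more, each freq 1)
Most common: 'pull' with frequency 5.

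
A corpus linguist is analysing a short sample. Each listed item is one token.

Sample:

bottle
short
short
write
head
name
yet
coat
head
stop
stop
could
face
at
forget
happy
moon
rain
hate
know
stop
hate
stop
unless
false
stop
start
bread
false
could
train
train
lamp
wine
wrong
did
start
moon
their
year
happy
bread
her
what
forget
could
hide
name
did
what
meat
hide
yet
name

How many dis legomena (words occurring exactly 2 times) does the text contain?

14

Frequencies: stop:5, name:3, could:3, short:2, head:2, yet:2, forget:2, happy:2, moon:2, hate:2, false:2, start:2, bread:2, train:2, did:2, what:2, hide:2, bottle:1, write:1, coat:1, … (12 more, each freq 1)
Words with frequency 2: bread, did, false, forget, happy, hate, head, hide, moon, short, start, train, what, yet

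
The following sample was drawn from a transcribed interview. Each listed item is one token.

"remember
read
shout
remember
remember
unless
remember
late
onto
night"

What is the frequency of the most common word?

Frequencies: remember:4, read:1, shout:1, unless:1, late:1, onto:1, night:1
Most common: 'remember' with frequency 4.

4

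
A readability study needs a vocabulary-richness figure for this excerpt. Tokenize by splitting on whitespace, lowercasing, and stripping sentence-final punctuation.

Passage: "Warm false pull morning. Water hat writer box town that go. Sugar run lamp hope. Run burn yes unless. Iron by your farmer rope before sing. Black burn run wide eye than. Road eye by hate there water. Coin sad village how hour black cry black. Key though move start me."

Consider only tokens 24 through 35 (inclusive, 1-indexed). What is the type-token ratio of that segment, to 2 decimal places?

Segment tokens 24–35: rope, before, sing, black, burn, run, wide, eye, than, road, eye, by
Segment N = 12, segment V = 11.
TTR = 11 / 12 = 0.92

0.92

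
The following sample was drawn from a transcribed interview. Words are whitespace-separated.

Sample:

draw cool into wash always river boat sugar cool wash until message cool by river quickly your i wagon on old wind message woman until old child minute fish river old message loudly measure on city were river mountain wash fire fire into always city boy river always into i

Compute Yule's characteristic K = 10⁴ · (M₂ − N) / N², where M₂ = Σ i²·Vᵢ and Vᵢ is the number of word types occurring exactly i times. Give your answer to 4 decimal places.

264.0000

Frequencies: river:5, cool:3, into:3, wash:3, always:3, message:3, old:3, until:2, i:2, on:2, city:2, fire:2, draw:1, boat:1, sugar:1, by:1, quickly:1, your:1, wagon:1, wind:1, … (9 more, each freq 1)
N = 50. Frequency spectrum: V_1=17, V_2=5, V_3=6, V_5=1
M₂ = 1²·17 + 2²·5 + 3²·6 + 5²·1 = 116
K = 10000 × (116 − 50) / 50² = 264.0000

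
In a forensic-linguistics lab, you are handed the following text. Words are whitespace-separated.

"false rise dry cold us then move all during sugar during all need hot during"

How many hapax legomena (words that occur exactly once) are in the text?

Frequencies: during:3, all:2, false:1, rise:1, dry:1, cold:1, us:1, then:1, move:1, sugar:1, need:1, hot:1
Hapax (freq=1): cold, dry, false, hot, move, need, rise, sugar, then, us

10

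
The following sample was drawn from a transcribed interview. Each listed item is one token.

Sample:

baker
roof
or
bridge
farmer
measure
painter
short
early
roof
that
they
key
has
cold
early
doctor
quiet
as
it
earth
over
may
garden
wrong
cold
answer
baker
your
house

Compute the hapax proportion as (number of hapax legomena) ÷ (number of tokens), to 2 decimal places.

Frequencies: baker:2, roof:2, early:2, cold:2, or:1, bridge:1, farmer:1, measure:1, painter:1, short:1, that:1, they:1, key:1, has:1, doctor:1, quiet:1, as:1, it:1, earth:1, over:1, … (6 more, each freq 1)
Hapax count = 22; token count = 30.
Ratio = 22 / 30 = 0.73

0.73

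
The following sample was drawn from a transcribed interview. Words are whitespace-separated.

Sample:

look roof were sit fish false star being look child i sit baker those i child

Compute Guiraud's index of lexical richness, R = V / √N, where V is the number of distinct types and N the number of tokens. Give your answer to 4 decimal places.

3.0000

N = 16, V = 12.
√N = 4.000000
R = 12 / 4.000000 = 3.0000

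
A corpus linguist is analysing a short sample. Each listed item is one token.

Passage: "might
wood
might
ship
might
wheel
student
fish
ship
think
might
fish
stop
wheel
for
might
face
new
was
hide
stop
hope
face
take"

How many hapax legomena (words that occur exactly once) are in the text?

9

Frequencies: might:5, ship:2, wheel:2, fish:2, stop:2, face:2, wood:1, student:1, think:1, for:1, new:1, was:1, hide:1, hope:1, take:1
Hapax (freq=1): for, hide, hope, new, student, take, think, was, wood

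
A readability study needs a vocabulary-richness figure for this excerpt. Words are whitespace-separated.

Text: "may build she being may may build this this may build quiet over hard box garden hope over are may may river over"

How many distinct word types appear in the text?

13

Distinct types: {are, being, box, build, garden, hard, hope, may, over, quiet, river, she, this}
V = 13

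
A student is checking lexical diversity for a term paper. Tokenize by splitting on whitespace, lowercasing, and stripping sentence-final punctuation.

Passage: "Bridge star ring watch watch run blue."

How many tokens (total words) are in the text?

Tokens: bridge, star, ring, watch, watch, run, blue
N = 7

7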